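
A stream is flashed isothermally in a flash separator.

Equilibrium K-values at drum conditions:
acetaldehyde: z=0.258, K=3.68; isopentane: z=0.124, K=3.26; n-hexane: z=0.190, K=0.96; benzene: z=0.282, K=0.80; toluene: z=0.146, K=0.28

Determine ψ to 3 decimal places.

Let ψ = V/F and solve Σ zᵢ(Kᵢ−1)/(1+ψ(Kᵢ−1)) = 0.
Check two-phase: ΣzᵢKᵢ = 1.803 > 1 and Σzᵢ/Kᵢ = 1.180 > 1, so g(0) = 0.803 > 0 and g(1) = -0.180 < 0.
Newton iteration, ψ⁰ = 0.39:
  ψ = 0.390: g = 0.2720, g' = -0.782 → ψ = 0.738
  ψ = 0.738: g = 0.0390, g' = -0.658 → ψ = 0.797
  ψ = 0.797: g = -0.0012, g' = -0.702 → ψ = 0.795
Converged at ψ = 0.795.

ψ = 0.795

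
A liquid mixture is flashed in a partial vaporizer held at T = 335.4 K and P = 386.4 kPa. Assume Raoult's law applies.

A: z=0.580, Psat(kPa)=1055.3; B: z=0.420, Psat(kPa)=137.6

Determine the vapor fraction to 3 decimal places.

ψ = 0.658

Raoult's law: Kᵢ = Pᵢˢᵃᵗ/P = Pᵢˢᵃᵗ/386.4.
  K_A = 1055.3/386.4 = 2.73111, K_B = 137.6/386.4 = 0.35611
Let ψ = V/F and solve Σ zᵢ(Kᵢ−1)/(1+ψ(Kᵢ−1)) = 0.
g(0) = ΣzᵢKᵢ − 1 = 0.734 and g(1) = 1 − Σzᵢ/Kᵢ = -0.392, so a root lies in (0, 1).
Newton–Raphson from ψ = 0.5:
  ψ = 0.500: g = 0.1394, g' = -0.878 → ψ = 0.659
  ψ = 0.659: g = -0.0005, g' = -0.905 → ψ = 0.658
Converged at ψ = 0.658.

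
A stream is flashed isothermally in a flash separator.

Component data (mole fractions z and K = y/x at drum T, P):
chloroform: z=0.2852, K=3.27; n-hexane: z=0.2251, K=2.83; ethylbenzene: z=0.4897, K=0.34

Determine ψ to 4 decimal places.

ψ = 0.5359

Material balance + equilibrium reduce to Σ zᵢ(Kᵢ−1)/(1+ψ(Kᵢ−1)) = 0.
Feasibility: ΣzᵢKᵢ = 1.7361, Σzᵢ/Kᵢ = 1.6071 — both > 1, two phases present.
Newton–Raphson from ψ = 0.43:
  ψ = 0.4300: g = 0.10687, g' = -1.0283 → ψ = 0.5339
  ψ = 0.5339: g = 0.00195, g' = -1.0018 → ψ = 0.5359
Converged at ψ = 0.5359.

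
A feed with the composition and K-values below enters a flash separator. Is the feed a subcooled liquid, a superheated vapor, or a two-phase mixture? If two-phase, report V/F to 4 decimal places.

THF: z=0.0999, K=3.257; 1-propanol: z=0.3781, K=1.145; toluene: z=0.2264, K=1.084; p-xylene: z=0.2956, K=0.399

two-phase, V/F = 0.2683

ΣzᵢKᵢ = 1.1217; Σzᵢ/Kᵢ = 1.3106.
Both exceed 1, so a two-phase solution exists.
Material balance + equilibrium reduce to Σ zᵢ(Kᵢ−1)/(1+ψ(Kᵢ−1)) = 0.
Iterate (Newton) starting at ψ = 0.59:
  ψ = 0.5900: g = -0.10993, g' = -0.3581 → ψ = 0.2830
  ψ = 0.2830: g = -0.00524, g' = -0.3534 → ψ = 0.2682
  ψ = 0.2682: g = 0.00003, g' = -0.3581 → ψ = 0.2683
Converged at ψ = 0.2683.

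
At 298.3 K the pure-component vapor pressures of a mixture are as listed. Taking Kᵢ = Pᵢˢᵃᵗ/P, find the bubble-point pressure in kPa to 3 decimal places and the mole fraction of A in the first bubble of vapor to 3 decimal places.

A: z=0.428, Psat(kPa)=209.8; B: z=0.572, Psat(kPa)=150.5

At the bubble point ψ → 0, so ΣzᵢKᵢ = 1 with Kᵢ = Pᵢˢᵃᵗ/P ⇒ P = ΣzᵢPᵢˢᵃᵗ.
P = 0.428·209.8 + 0.572·150.5 = 175.880 kPa
yᵢ = zᵢPᵢˢᵃᵗ/P ⇒ y_A = 0.428·209.8/175.880 = 0.511

Pbub = 175.880 kPa, y_A = 0.511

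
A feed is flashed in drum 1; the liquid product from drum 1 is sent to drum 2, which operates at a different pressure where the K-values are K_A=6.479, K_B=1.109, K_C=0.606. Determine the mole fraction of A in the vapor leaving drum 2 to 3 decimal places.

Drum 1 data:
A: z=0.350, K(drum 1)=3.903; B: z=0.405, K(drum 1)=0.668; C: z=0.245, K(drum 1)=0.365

Drum 1:
Let ψ₁ = V/F and solve Σ zᵢ(Kᵢ−1)/(1+ψ₁(Kᵢ−1)) = 0.
Feasibility: ΣzᵢKᵢ = 1.726, Σzᵢ/Kᵢ = 1.367 — both > 1, two phases present.
Iterate (Newton) starting at ψ₁ = 0.5:
  ψ₁ = 0.500: g = 0.0253, g' = -0.767 → ψ₁ = 0.533
Converged at ψ₁ = 0.533.
Drum-1 compositions:
  A: x = 0.137, y = 0.536
  B: x = 0.492, y = 0.329
  C: x = 0.371, y = 0.135
Drum-2 feed = drum-1 liquid: z₂ = (0.1373, 0.4922, 0.3705).
Drum 2:
Material balance + equilibrium reduce to Σ zᵢ(Kᵢ−1)/(1+ψ₂(Kᵢ−1)) = 0.
g(0) = ΣzᵢKᵢ − 1 = 0.660 and g(1) = 1 − Σzᵢ/Kᵢ = -0.076, so a root lies in (0, 1).
Newton iteration, ψ₂⁰ = 0.5:
  ψ₂ = 0.500: g = 0.0703, g' = -0.389 → ψ₂ = 0.681
  ψ₂ = 0.681: g = 0.0096, g' = -0.297 → ψ₂ = 0.713
Converged at ψ₂ = 0.713.
  A: x = 0.028, y = 0.181
  B: x = 0.457, y = 0.506
  C: x = 0.515, y = 0.312

y_A (drum 2) = 0.181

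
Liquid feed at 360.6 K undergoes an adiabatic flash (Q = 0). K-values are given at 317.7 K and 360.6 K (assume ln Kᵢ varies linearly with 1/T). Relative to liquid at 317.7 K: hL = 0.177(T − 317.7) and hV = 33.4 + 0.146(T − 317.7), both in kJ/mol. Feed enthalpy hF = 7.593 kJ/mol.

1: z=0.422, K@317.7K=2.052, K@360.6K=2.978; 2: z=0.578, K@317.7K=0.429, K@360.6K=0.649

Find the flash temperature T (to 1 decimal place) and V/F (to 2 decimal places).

Adiabatic flash: solve Rachford–Rice at each trial T, then check hF = ψ·hV(T) + (1−ψ)·hL(T).
  T = 317.7 K: K = (2.052, 0.429), RR gives ψ = 0.190, H_out = 6.333 kJ/mol
  T = 360.6 K: K = (2.978, 0.649), RR gives ψ = 0.910, H_out = 36.779 kJ/mol
  T = 339.1 K: K = (2.500, 0.534), RR gives ψ = 0.521, H_out = 20.843 kJ/mol
  T = 328.4 K: K = (2.272, 0.481), RR gives ψ = 0.358, H_out = 13.734 kJ/mol
  T = 323.0 K: K = (2.160, 0.454), RR gives ψ = 0.275, H_out = 10.077 kJ/mol
  T = 320.4 K: K = (2.107, 0.442), RR gives ψ = 0.234, H_out = 8.266 kJ/mol
  T = 319.0 K: K = (2.078, 0.435), RR gives ψ = 0.211, H_out = 7.271 kJ/mol
Linear interpolation between T = 319.0 (H_out = 7.271) and T = 320.4 (H_out = 8.266) on hF = 7.593 gives T ≈ 319.5 K, at which ψ = 0.22.

T = 319.5 K, V/F = 0.22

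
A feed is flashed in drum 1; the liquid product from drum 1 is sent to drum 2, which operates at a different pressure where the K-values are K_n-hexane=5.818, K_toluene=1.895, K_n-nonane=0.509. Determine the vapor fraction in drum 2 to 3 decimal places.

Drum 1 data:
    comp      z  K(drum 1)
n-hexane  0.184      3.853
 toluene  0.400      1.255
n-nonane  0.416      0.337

Drum 1:
Material balance + equilibrium reduce to Σ zᵢ(Kᵢ−1)/(1+ψ₁(Kᵢ−1)) = 0.
g(0) = ΣzᵢKᵢ − 1 = 0.351 and g(1) = 1 − Σzᵢ/Kᵢ = -0.601, so a root lies in (0, 1).
Iterate (Newton) starting at ψ₁ = 0.42:
  ψ₁ = 0.420: g = -0.0513, g' = -0.682 → ψ₁ = 0.345
  ψ₁ = 0.345: g = 0.0008, g' = -0.710 → ψ₁ = 0.346
Converged at ψ₁ = 0.346.
Drum-1 compositions:
  n-hexane: x = 0.093, y = 0.357
  toluene: x = 0.368, y = 0.461
  n-nonane: x = 0.540, y = 0.182
Drum-2 feed = drum-1 liquid: z₂ = (0.0926, 0.3676, 0.5398).
Drum 2:
Material balance + equilibrium reduce to Σ zᵢ(Kᵢ−1)/(1+ψ₂(Kᵢ−1)) = 0.
Check two-phase: ΣzᵢKᵢ = 1.510 > 1 and Σzᵢ/Kᵢ = 1.270 > 1, so g(0) = 0.510 > 0 and g(1) = -0.270 < 0.
Newton–Raphson from ψ₂ = 0.45:
  ψ₂ = 0.450: g = 0.0351, g' = -0.578 → ψ₂ = 0.511
  ψ₂ = 0.511: g = 0.0009, g' = -0.550 → ψ₂ = 0.512
Converged at ψ₂ = 0.512.
  n-hexane: x = 0.027, y = 0.155
  toluene: x = 0.252, y = 0.478
  n-nonane: x = 0.721, y = 0.367

V/F (drum 2) = 0.512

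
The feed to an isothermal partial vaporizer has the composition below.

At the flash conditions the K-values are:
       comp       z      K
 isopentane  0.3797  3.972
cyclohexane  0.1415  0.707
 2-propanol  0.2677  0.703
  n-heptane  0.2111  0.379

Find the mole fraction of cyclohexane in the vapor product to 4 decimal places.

Iterate (Newton) starting at V/F = 0.31:
  V/F = 0.3100: g = 0.29182, g' = -1.0767 → V/F = 0.5810
  V/F = 0.5810: g = 0.06269, g' = -0.7024 → V/F = 0.6703
  V/F = 0.6703: g = 0.00173, g' = -0.6691 → V/F = 0.6729
Converged at V/F = 0.6729.
Compositions from xᵢ = zᵢ/(1+V/F(Kᵢ−1)), yᵢ = Kᵢxᵢ:
  isopentane: x = 0.1266, y = 0.5028
  cyclohexane: x = 0.1762, y = 0.1246
  2-propanol: x = 0.3346, y = 0.2352
  n-heptane: x = 0.3626, y = 0.1374

y_cyclohexane = 0.1246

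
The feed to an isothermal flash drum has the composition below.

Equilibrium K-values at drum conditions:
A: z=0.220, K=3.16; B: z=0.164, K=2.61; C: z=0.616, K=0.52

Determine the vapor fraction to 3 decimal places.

ψ = 0.477

Newton iteration, ψ⁰ = 0.53:
  ψ = 0.530: g = -0.0325, g' = -0.602 → ψ = 0.476
  ψ = 0.476: g = 0.0006, g' = -0.624 → ψ = 0.477
Converged at ψ = 0.477.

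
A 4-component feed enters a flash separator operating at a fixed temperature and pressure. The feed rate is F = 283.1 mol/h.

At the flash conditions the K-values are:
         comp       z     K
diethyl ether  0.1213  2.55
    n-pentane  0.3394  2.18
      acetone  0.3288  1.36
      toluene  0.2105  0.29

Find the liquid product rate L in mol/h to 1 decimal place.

Newton iteration, β⁰ = 0.3:
  β = 0.3000: g = 0.34105, g' = -0.5996 → β = 0.8688
  β = 0.8688: g = -0.02202, g' = -0.9157 → β = 0.8447
  β = 0.8447: g = -0.00068, g' = -0.8607 → β = 0.8440
Converged at β = 0.8440.
Then V = β·F = 0.8440·283.1 = 238.9 mol/h and L = F − V = 44.2 mol/h.

L = 44.2 mol/h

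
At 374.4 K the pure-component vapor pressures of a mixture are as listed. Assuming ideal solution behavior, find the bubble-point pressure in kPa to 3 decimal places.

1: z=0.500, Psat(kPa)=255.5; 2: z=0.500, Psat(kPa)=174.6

At the bubble point ψ → 0, so ΣzᵢKᵢ = 1 with Kᵢ = Pᵢˢᵃᵗ/P ⇒ P = ΣzᵢPᵢˢᵃᵗ.
P = 0.500·255.5 + 0.500·174.6 = 215.050 kPa

Pbub = 215.050 kPa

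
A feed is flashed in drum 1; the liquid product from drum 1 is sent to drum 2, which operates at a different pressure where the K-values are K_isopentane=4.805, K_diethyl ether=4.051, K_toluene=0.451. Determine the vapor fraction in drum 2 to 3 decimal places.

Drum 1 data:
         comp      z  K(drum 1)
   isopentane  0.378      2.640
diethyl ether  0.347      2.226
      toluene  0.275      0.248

V/F (drum 2) = 0.436

Drum 1:
Let ψ₁ = V/F and solve Σ zᵢ(Kᵢ−1)/(1+ψ₁(Kᵢ−1)) = 0.
Feasibility: ΣzᵢKᵢ = 1.839, Σzᵢ/Kᵢ = 1.408 — both > 1, two phases present.
Newton iteration, ψ₁⁰ = 0.36:
  ψ₁ = 0.360: g = 0.4014, g' = -0.945 → ψ₁ = 0.785
  ψ₁ = 0.785: g = -0.0164, g' = -1.255 → ψ₁ = 0.771
Converged at ψ₁ = 0.771.
Drum-1 compositions:
  isopentane: x = 0.167, y = 0.441
  diethyl ether: x = 0.178, y = 0.397
  toluene: x = 0.655, y = 0.162
Drum-2 feed = drum-1 liquid: z₂ = (0.1669, 0.1784, 0.6547).
Drum 2:
Let ψ₂ = V/F and solve Σ zᵢ(Kᵢ−1)/(1+ψ₂(Kᵢ−1)) = 0.
Check two-phase: ΣzᵢKᵢ = 1.820 > 1 and Σzᵢ/Kᵢ = 1.531 > 1, so g(0) = 0.820 > 0 and g(1) = -0.531 < 0.
Iterate (Newton) starting at ψ₂ = 0.5:
  ψ₂ = 0.500: g = -0.0612, g' = -0.922 → ψ₂ = 0.434
  ψ₂ = 0.434: g = 0.0021, g' = -0.992 → ψ₂ = 0.436
Converged at ψ₂ = 0.436.
  isopentane: x = 0.063, y = 0.302
  diethyl ether: x = 0.077, y = 0.310
  toluene: x = 0.861, y = 0.388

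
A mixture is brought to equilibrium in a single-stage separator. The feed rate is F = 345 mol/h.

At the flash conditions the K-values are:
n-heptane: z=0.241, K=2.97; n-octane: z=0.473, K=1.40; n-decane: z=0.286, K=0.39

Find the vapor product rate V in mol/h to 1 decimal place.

V = 268.2 mol/h

Iterate (Newton) starting at V/F = 0.32:
  V/F = 0.320: g = 0.2422, g' = -0.576 → V/F = 0.741
  V/F = 0.741: g = 0.0208, g' = -0.554 → V/F = 0.778
Converged at V/F = 0.778.
Then V = V/F·F = 0.7775·345 = 268.2 mol/h and L = F − V = 76.8 mol/h.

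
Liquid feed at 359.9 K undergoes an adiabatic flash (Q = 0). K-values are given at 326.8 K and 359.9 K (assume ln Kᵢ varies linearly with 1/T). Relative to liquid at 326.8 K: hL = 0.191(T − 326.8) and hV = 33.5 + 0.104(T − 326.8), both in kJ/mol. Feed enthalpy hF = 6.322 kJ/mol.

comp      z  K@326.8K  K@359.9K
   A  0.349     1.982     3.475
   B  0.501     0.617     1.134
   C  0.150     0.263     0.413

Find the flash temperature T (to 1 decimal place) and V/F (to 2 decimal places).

Adiabatic flash: solve Rachford–Rice at each trial T, then check hF = ψ·hV(T) + (1−ψ)·hL(T).
  T = 326.8 K: K = (1.982, 0.617, 0.263), RR gives ψ = 0.085, H_out = 2.850 kJ/mol
  T = 359.9 K: K = (3.475, 1.134, 0.413), RR gives ψ = 1.000, H_out = 36.942 kJ/mol
  T = 343.4 K: K = (2.662, 0.850, 0.333), RR gives ψ = 0.692, H_out = 25.360 kJ/mol
  T = 335.1 K: K = (2.306, 0.727, 0.297), RR gives ψ = 0.398, H_out = 14.624 kJ/mol
  T = 331.0 K: K = (2.142, 0.671, 0.280), RR gives ψ = 0.247, H_out = 8.989 kJ/mol
  T = 328.9 K: K = (2.061, 0.644, 0.271), RR gives ψ = 0.167, H_out = 5.981 kJ/mol
Linear interpolation between T = 328.9 (H_out = 5.981) and T = 331.0 (H_out = 8.989) on hF = 6.322 gives T ≈ 329.1 K, at which ψ = 0.18.

T = 329.1 K, V/F = 0.18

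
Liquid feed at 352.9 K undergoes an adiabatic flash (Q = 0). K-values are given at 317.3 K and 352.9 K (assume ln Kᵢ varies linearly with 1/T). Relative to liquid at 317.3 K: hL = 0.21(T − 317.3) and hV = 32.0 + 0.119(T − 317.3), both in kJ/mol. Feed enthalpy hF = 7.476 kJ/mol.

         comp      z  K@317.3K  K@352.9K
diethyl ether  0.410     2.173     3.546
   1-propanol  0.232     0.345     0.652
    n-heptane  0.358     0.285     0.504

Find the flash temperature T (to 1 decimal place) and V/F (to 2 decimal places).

Adiabatic flash: solve Rachford–Rice at each trial T, then check hF = ψ·hV(T) + (1−ψ)·hL(T).
  T = 317.3 K: K = (2.173, 0.345, 0.285), RR gives ψ = 0.090, H_out = 2.878 kJ/mol
  T = 352.9 K: K = (3.546, 0.652, 0.504), RR gives ψ = 0.694, H_out = 27.438 kJ/mol
  T = 335.1 K: K = (2.812, 0.482, 0.385), RR gives ψ = 0.384, H_out = 15.399 kJ/mol
  T = 326.2 K: K = (2.481, 0.410, 0.333), RR gives ψ = 0.245, H_out = 9.501 kJ/mol
  T = 321.8 K: K = (2.326, 0.377, 0.308), RR gives ψ = 0.172, H_out = 6.365 kJ/mol
  T = 324.0 K: K = (2.402, 0.393, 0.320), RR gives ψ = 0.209, H_out = 7.960 kJ/mol
Linear interpolation between T = 321.8 (H_out = 6.365) and T = 324.0 (H_out = 7.960) on hF = 7.476 gives T ≈ 323.3 K, at which ψ = 0.20.

T = 323.3 K, V/F = 0.20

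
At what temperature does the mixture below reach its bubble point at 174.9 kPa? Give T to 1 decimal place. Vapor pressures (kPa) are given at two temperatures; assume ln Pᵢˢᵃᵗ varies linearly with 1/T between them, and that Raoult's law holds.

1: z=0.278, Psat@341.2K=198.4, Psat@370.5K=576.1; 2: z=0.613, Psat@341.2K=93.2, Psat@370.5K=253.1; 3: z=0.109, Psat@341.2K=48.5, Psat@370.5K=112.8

Bubble-point temperature: ΣzᵢPᵢˢᵃᵗ(T) = P. Interpolate ln Pᵢˢᵃᵗ = aᵢ + bᵢ/T.
  T = 341.2 K: ΣzᵢPᵢˢᵃᵗ = 117.57 kPa
  T = 370.5 K: ΣzᵢPᵢˢᵃᵗ = 327.60 kPa
  T = 355.9 K: ΣzᵢPᵢˢᵃᵗ = 200.73 kPa
  T = 348.5 K: ΣzᵢPᵢˢᵃᵗ = 154.20 kPa
  T = 352.2 K: ΣzᵢPᵢˢᵃᵗ = 176.17 kPa
  T = 350.4 K: ΣzᵢPᵢˢᵃᵗ = 165.17 kPa
Interpolating between 350.4 K and 352.2 K gives T ≈ 352.0 K.

T = 352.0 K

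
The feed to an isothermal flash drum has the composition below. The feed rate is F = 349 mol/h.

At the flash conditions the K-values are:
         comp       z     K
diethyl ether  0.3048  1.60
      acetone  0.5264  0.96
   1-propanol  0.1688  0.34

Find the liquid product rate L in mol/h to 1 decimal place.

L = 253.8 mol/h

Let β = V/F and solve Σ zᵢ(Kᵢ−1)/(1+β(Kᵢ−1)) = 0.
g(0) = ΣzᵢKᵢ − 1 = 0.0504 and g(1) = 1 − Σzᵢ/Kᵢ = -0.2353, so a root lies in (0, 1).
Newton–Raphson from β = 0.5:
  β = 0.5000: g = -0.04709, g' = -0.2296 → β = 0.2949
  β = 0.2949: g = -0.00426, g' = -0.1934 → β = 0.2729
  β = 0.2729: g = -0.00002, g' = -0.1913 → β = 0.2728
Converged at β = 0.2728.
Then V = β·F = 0.2728·349 = 95.2 mol/h and L = F − V = 253.8 mol/h.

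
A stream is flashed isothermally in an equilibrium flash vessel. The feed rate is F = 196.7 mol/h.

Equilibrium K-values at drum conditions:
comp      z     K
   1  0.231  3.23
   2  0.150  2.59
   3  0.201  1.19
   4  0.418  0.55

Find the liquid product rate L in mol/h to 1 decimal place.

Rachford–Rice: g(V/F) = Σ zᵢ(Kᵢ−1)/(1+V/F(Kᵢ−1)) = 0.
Feasibility: ΣzᵢKᵢ = 1.604, Σzᵢ/Kᵢ = 1.058 — both > 1, two phases present.
Newton iteration, V/F⁰ = 0.69:
  V/F = 0.690: g = 0.0776, g' = -0.448 → V/F = 0.863
  V/F = 0.863: g = 0.0019, g' = -0.433 → V/F = 0.868
Converged at V/F = 0.868.
Then V = V/F·F = 0.8675·196.7 = 170.6 mol/h and L = F − V = 26.1 mol/h.

L = 26.1 mol/h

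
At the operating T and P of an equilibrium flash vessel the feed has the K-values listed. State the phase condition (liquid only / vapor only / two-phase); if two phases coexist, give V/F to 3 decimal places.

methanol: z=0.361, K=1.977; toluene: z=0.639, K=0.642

two-phase, V/F = 0.354

ΣzᵢKᵢ = 1.124; Σzᵢ/Kᵢ = 1.178.
Both exceed 1, so a two-phase solution exists.
Rachford–Rice: g(ψ) = Σ zᵢ(Kᵢ−1)/(1+ψ(Kᵢ−1)) = 0.
Binary case is linear: z₁(K₁−1)(1+ψ(K₂−1)) + z₂(K₂−1)(1+ψ(K₁−1)) = 0
⇒ ψ = [z₁(K₁−1)+z₂(K₂−1)] / [−(K₁−1)(K₂−1)] = 0.1239/0.3498 = 0.354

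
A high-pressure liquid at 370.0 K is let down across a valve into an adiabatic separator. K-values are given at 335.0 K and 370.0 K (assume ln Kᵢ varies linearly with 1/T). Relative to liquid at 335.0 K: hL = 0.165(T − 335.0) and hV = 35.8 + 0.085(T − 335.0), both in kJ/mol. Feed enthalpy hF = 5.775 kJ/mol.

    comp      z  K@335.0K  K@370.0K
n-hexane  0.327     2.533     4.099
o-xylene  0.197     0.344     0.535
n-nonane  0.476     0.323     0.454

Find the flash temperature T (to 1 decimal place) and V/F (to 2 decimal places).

T = 341.7 K, V/F = 0.13

Adiabatic flash: solve Rachford–Rice at each trial T, then check hF = ψ·hV(T) + (1−ψ)·hL(T).
  T = 335.0 K: K = (2.533, 0.344, 0.323), RR gives ψ = 0.048, H_out = 1.734 kJ/mol
  T = 370.0 K: K = (4.099, 0.535, 0.454), RR gives ψ = 0.408, H_out = 19.242 kJ/mol
  T = 352.5 K: K = (3.261, 0.434, 0.386), RR gives ψ = 0.247, H_out = 11.395 kJ/mol
  T = 343.8 K: K = (2.885, 0.388, 0.354), RR gives ψ = 0.157, H_out = 6.967 kJ/mol
  T = 339.4 K: K = (2.706, 0.365, 0.338), RR gives ψ = 0.106, H_out = 4.473 kJ/mol
  T = 341.6 K: K = (2.795, 0.376, 0.346), RR gives ψ = 0.132, H_out = 5.746 kJ/mol
Linear interpolation between T = 341.6 (H_out = 5.746) and T = 343.8 (H_out = 6.967) on hF = 5.775 gives T ≈ 341.7 K, at which ψ = 0.13.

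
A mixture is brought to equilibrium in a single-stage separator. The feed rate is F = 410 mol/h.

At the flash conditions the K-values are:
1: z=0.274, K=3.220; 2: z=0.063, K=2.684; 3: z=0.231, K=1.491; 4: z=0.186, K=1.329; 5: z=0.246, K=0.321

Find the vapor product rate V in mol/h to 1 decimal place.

Material balance + equilibrium reduce to Σ zᵢ(Kᵢ−1)/(1+V/F(Kᵢ−1)) = 0.
Feasibility: ΣzᵢKᵢ = 1.722, Σzᵢ/Kᵢ = 1.170 — both > 1, two phases present.
Iterate (Newton) starting at V/F = 0.64:
  V/F = 0.640: g = 0.1438, g' = -0.673 → V/F = 0.854
  V/F = 0.854: g = -0.0161, g' = -0.873 → V/F = 0.835
Converged at V/F = 0.835.
Then V = V/F·F = 0.8350·410 = 342.3 mol/h and L = F − V = 67.7 mol/h.

V = 342.3 mol/h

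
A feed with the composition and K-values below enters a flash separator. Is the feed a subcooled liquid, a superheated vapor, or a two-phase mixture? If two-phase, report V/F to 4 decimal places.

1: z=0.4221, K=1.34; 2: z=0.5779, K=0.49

subcooled liquid

ΣzᵢKᵢ = 0.8488; Σzᵢ/Kᵢ = 1.4944.
Since ΣzᵢKᵢ < 1 the mixture is below its bubble point — single liquid phase.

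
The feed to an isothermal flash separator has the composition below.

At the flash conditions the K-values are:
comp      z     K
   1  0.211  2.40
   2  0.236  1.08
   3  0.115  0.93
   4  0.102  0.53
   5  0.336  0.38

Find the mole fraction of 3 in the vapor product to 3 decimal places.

Rachford–Rice: g(ψ) = Σ zᵢ(Kᵢ−1)/(1+ψ(Kᵢ−1)) = 0.
Check two-phase: ΣzᵢKᵢ = 1.050 > 1 and Σzᵢ/Kᵢ = 1.507 > 1, so g(0) = 0.050 > 0 and g(1) = -0.507 < 0.
Newton–Raphson from ψ = 0.3:
  ψ = 0.300: g = -0.0935, g' = -0.433 → ψ = 0.084
  ψ = 0.084: g = 0.0054, g' = -0.501 → ψ = 0.095
Converged at ψ = 0.095.
Compositions from xᵢ = zᵢ/(1+ψ(Kᵢ−1)), yᵢ = Kᵢxᵢ:
  1: x = 0.186, y = 0.447
  2: x = 0.234, y = 0.253
  3: x = 0.116, y = 0.108
  4: x = 0.107, y = 0.057
  5: x = 0.357, y = 0.136

y_3 = 0.108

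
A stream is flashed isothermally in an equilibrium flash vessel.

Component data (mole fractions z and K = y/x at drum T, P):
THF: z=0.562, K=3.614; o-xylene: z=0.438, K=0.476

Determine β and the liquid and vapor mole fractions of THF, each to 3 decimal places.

Material balance + equilibrium reduce to Σ zᵢ(Kᵢ−1)/(1+β(Kᵢ−1)) = 0.
Check two-phase: ΣzᵢKᵢ = 2.240 > 1 and Σzᵢ/Kᵢ = 1.076 > 1, so g(0) = 1.240 > 0 and g(1) = -0.076 < 0.
Iterate (Newton) starting at β = 0.45:
  β = 0.450: g = 0.3747, g' = -1.017 → β = 0.819
  β = 0.819: g = 0.0660, g' = -0.758 → β = 0.906
  β = 0.906: g = -0.0005, g' = -0.774 → β = 0.905
Converged at β = 0.905.
Compositions from xᵢ = zᵢ/(1+β(Kᵢ−1)), yᵢ = Kᵢxᵢ:
  THF: x = 0.167, y = 0.603
  o-xylene: x = 0.833, y = 0.397

β = 0.905, x_THF = 0.167, y_THF = 0.603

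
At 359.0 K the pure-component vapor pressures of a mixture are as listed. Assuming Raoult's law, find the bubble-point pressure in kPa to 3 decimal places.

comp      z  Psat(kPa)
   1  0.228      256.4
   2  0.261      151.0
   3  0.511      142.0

At the bubble point ψ → 0, so ΣzᵢKᵢ = 1 with Kᵢ = Pᵢˢᵃᵗ/P ⇒ P = ΣzᵢPᵢˢᵃᵗ.
P = 0.228·256.4 + 0.261·151.0 + 0.511·142.0 = 170.432 kPa

Pbub = 170.432 kPa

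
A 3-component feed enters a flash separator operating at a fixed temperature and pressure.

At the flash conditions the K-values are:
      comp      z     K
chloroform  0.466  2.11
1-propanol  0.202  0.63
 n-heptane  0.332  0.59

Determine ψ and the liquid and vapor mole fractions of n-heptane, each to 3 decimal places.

ψ = 0.698, x_n-heptane = 0.465, y_n-heptane = 0.274

Rachford–Rice: g(ψ) = Σ zᵢ(Kᵢ−1)/(1+ψ(Kᵢ−1)) = 0.
Check two-phase: ΣzᵢKᵢ = 1.306 > 1 and Σzᵢ/Kᵢ = 1.104 > 1, so g(0) = 0.306 > 0 and g(1) = -0.104 < 0.
Newton iteration, ψ⁰ = 0.54:
  ψ = 0.540: g = 0.0552, g' = -0.360 → ψ = 0.693
  ψ = 0.693: g = 0.0016, g' = -0.342 → ψ = 0.698
Converged at ψ = 0.698.
Compositions from xᵢ = zᵢ/(1+ψ(Kᵢ−1)), yᵢ = Kᵢxᵢ:
  chloroform: x = 0.263, y = 0.554
  1-propanol: x = 0.272, y = 0.172
  n-heptane: x = 0.465, y = 0.274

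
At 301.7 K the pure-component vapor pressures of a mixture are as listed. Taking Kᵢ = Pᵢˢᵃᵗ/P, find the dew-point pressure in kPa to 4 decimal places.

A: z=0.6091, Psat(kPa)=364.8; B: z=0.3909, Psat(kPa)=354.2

At the dew point ψ → 1, so Σzᵢ/Kᵢ = 1 with Kᵢ = Pᵢˢᵃᵗ/P ⇒ 1/P = Σzᵢ/Pᵢˢᵃᵗ.
1/P = 0.6091/364.8 + 0.3909/354.2 = 0.0027733 ⇒ P = 360.5818 kPa

Pdew = 360.5818 kPa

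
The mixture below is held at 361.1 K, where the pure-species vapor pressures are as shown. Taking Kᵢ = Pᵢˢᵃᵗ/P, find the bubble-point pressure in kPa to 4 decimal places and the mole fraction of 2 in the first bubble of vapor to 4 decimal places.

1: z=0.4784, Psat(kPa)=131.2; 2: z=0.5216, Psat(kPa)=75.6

At the bubble point ψ → 0, so ΣzᵢKᵢ = 1 with Kᵢ = Pᵢˢᵃᵗ/P ⇒ P = ΣzᵢPᵢˢᵃᵗ.
P = 0.4784·131.2 + 0.5216·75.6 = 102.1990 kPa
yᵢ = zᵢPᵢˢᵃᵗ/P ⇒ y_2 = 0.5216·75.6/102.1990 = 0.3858

Pbub = 102.1990 kPa, y_2 = 0.3858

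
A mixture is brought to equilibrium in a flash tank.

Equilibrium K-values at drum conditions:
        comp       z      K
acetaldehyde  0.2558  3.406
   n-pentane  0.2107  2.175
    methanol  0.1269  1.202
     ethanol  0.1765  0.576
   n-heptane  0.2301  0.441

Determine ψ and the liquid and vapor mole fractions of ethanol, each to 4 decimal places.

ψ = 0.8251, x_ethanol = 0.2715, y_ethanol = 0.1564

Iterate (Newton) starting at ψ = 0.5:
  ψ = 0.5000: g = 0.18511, g' = -0.6144 → ψ = 0.8013
  ψ = 0.8013: g = 0.01346, g' = -0.5624 → ψ = 0.8252
  ψ = 0.8252: g = -0.00006, g' = -0.5678 → ψ = 0.8251
Converged at ψ = 0.8251.
Compositions from xᵢ = zᵢ/(1+ψ(Kᵢ−1)), yᵢ = Kᵢxᵢ:
  acetaldehyde: x = 0.0857, y = 0.2919
  n-pentane: x = 0.1070, y = 0.2327
  methanol: x = 0.1088, y = 0.1307
  ethanol: x = 0.2715, y = 0.1564
  n-heptane: x = 0.4271, y = 0.1883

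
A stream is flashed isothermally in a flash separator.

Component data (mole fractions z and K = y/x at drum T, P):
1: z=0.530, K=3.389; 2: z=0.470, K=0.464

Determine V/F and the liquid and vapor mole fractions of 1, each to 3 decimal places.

Rachford–Rice: g(V/F) = Σ zᵢ(Kᵢ−1)/(1+V/F(Kᵢ−1)) = 0.
Check two-phase: ΣzᵢKᵢ = 2.014 > 1 and Σzᵢ/Kᵢ = 1.169 > 1, so g(0) = 1.014 > 0 and g(1) = -0.169 < 0.
Newton–Raphson from V/F = 0.5:
  V/F = 0.500: g = 0.2328, g' = -0.880 → V/F = 0.765
  V/F = 0.765: g = 0.0211, g' = -0.766 → V/F = 0.792
Converged at V/F = 0.792.
Compositions from xᵢ = zᵢ/(1+V/F(Kᵢ−1)), yᵢ = Kᵢxᵢ:
  1: x = 0.183, y = 0.621
  2: x = 0.817, y = 0.379

V/F = 0.792, x_1 = 0.183, y_1 = 0.621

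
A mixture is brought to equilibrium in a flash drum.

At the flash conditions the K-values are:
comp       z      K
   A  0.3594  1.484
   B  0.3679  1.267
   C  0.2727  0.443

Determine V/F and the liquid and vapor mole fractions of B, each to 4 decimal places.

V/F = 0.5662, x_B = 0.3196, y_B = 0.4049

Rachford–Rice: g(V/F) = Σ zᵢ(Kᵢ−1)/(1+V/F(Kᵢ−1)) = 0.
Check two-phase: ΣzᵢKᵢ = 1.1203 > 1 and Σzᵢ/Kᵢ = 1.1481 > 1, so g(0) = 0.1203 > 0 and g(1) = -0.1481 < 0.
Iterate (Newton) starting at V/F = 0.37:
  V/F = 0.3700: g = 0.04560, g' = -0.2165 → V/F = 0.5806
  V/F = 0.5806: g = -0.00366, g' = -0.2558 → V/F = 0.5663
  V/F = 0.5663: g = -0.00003, g' = -0.2522 → V/F = 0.5662
Converged at V/F = 0.5662.
Compositions from xᵢ = zᵢ/(1+V/F(Kᵢ−1)), yᵢ = Kᵢxᵢ:
  A: x = 0.2821, y = 0.4186
  B: x = 0.3196, y = 0.4049
  C: x = 0.3983, y = 0.1765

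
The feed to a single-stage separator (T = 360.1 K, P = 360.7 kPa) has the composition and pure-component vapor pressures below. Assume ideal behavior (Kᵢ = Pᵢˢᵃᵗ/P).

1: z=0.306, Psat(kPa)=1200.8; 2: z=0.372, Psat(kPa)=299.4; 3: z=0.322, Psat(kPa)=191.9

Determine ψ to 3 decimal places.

Raoult's law: Kᵢ = Pᵢˢᵃᵗ/P = Pᵢˢᵃᵗ/360.7.
  K_1 = 1200.8/360.7 = 3.32908, K_2 = 299.4/360.7 = 0.83005, K_3 = 191.9/360.7 = 0.53202
Newton iteration, ψ⁰ = 0.5:
  ψ = 0.500: g = 0.0635, g' = -0.487 → ψ = 0.630
  ψ = 0.630: g = 0.0043, g' = -0.428 → ψ = 0.640
Converged at ψ = 0.640.

ψ = 0.640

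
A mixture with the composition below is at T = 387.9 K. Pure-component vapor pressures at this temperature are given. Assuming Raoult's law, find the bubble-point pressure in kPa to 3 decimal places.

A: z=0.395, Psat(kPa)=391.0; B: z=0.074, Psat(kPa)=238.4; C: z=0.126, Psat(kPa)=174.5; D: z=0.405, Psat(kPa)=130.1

At the bubble point ψ → 0, so ΣzᵢKᵢ = 1 with Kᵢ = Pᵢˢᵃᵗ/P ⇒ P = ΣzᵢPᵢˢᵃᵗ.
P = 0.395·391.0 + 0.074·238.4 + 0.126·174.5 + 0.405·130.1 = 246.764 kPa

Pbub = 246.764 kPa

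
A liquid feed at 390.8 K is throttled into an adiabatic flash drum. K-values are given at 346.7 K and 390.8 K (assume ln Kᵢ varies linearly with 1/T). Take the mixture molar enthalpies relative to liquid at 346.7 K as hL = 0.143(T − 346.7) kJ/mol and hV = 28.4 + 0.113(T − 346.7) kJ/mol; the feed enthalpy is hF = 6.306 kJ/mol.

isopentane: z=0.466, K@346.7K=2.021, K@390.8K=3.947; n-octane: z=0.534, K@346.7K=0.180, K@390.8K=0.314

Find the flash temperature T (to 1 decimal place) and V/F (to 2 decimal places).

T = 355.1 K, V/F = 0.18

Adiabatic flash: solve Rachford–Rice at each trial T, then check hF = ψ·hV(T) + (1−ψ)·hL(T).
  T = 346.7 K: K = (2.021, 0.180), RR gives ψ = 0.045, H_out = 1.286 kJ/mol
  T = 390.8 K: K = (3.947, 0.314), RR gives ψ = 0.498, H_out = 19.793 kJ/mol
  T = 368.8 K: K = (2.884, 0.242), RR gives ψ = 0.331, H_out = 12.346 kJ/mol
  T = 357.8 K: K = (2.429, 0.210), RR gives ψ = 0.216, H_out = 7.652 kJ/mol
  T = 352.2 K: K = (2.217, 0.194), RR gives ψ = 0.140, H_out = 4.732 kJ/mol
  T = 355.0 K: K = (2.322, 0.202), RR gives ψ = 0.180, H_out = 6.252 kJ/mol
  T = 356.4 K: K = (2.375, 0.206), RR gives ψ = 0.198, H_out = 6.965 kJ/mol
Linear interpolation between T = 355.0 (H_out = 6.252) and T = 356.4 (H_out = 6.965) on hF = 6.306 gives T ≈ 355.1 K, at which ψ = 0.18.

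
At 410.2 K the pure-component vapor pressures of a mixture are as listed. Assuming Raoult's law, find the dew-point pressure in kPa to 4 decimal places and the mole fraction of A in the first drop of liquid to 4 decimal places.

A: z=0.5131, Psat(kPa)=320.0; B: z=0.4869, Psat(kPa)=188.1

At the dew point ψ → 1, so Σzᵢ/Kᵢ = 1 with Kᵢ = Pᵢˢᵃᵗ/P ⇒ 1/P = Σzᵢ/Pᵢˢᵃᵗ.
1/P = 0.5131/320.0 + 0.4869/188.1 = 0.0041920 ⇒ P = 238.5522 kPa
xᵢ = zᵢP/Pᵢˢᵃᵗ ⇒ x_A = 0.5131·238.5522/320.0 = 0.3825

Pdew = 238.5522 kPa, x_A = 0.3825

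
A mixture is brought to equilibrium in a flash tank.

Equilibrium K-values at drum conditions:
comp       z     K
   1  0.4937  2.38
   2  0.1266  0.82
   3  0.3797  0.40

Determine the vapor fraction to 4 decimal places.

Material balance + equilibrium reduce to Σ zᵢ(Kᵢ−1)/(1+ψ(Kᵢ−1)) = 0.
Check two-phase: ΣzᵢKᵢ = 1.4307 > 1 and Σzᵢ/Kᵢ = 1.3111 > 1, so g(0) = 0.4307 > 0 and g(1) = -0.3111 < 0.
Newton–Raphson from ψ = 0.5:
  ψ = 0.5000: g = 0.05264, g' = -0.6131 → ψ = 0.5859
  ψ = 0.5859: g = -0.00006, g' = -0.6176 → ψ = 0.5858
Converged at ψ = 0.5858.

ψ = 0.5858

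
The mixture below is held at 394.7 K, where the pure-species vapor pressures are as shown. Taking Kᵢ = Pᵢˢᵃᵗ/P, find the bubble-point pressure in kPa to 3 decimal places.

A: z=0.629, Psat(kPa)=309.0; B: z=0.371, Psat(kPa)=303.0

At the bubble point ψ → 0, so ΣzᵢKᵢ = 1 with Kᵢ = Pᵢˢᵃᵗ/P ⇒ P = ΣzᵢPᵢˢᵃᵗ.
P = 0.629·309.0 + 0.371·303.0 = 306.774 kPa

Pbub = 306.774 kPa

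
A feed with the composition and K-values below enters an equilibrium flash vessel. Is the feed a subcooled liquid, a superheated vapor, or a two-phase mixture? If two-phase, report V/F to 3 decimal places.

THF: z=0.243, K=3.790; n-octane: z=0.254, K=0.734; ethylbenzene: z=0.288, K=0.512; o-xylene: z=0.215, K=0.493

two-phase, V/F = 0.303

ΣzᵢKᵢ = 1.361; Σzᵢ/Kᵢ = 1.409.
Both exceed 1, so a two-phase solution exists.
Let ψ = V/F and solve Σ zᵢ(Kᵢ−1)/(1+ψ(Kᵢ−1)) = 0.
Newton–Raphson from ψ = 0.5:
  ψ = 0.500: g = -0.1268, g' = -0.573 → ψ = 0.279
  ψ = 0.279: g = 0.0188, g' = -0.786 → ψ = 0.303
Converged at ψ = 0.303.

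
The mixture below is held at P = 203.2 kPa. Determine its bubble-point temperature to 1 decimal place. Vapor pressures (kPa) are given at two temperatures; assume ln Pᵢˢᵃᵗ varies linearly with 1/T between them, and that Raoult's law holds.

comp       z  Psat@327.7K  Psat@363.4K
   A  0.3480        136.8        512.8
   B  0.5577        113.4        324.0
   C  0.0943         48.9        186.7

Bubble-point temperature: ΣzᵢPᵢˢᵃᵗ(T) = P. Interpolate ln Pᵢˢᵃᵗ = aᵢ + bᵢ/T.
  T = 327.7 K: ΣzᵢPᵢˢᵃᵗ = 115.46 kPa
  T = 363.4 K: ΣzᵢPᵢˢᵃᵗ = 376.76 kPa
  T = 345.5 K: ΣzᵢPᵢˢᵃᵗ = 214.18 kPa
  T = 336.6 K: ΣzᵢPᵢˢᵃᵗ = 158.45 kPa
  T = 341.1 K: ΣzᵢPᵢˢᵃᵗ = 184.87 kPa
  T = 343.3 K: ΣzᵢPᵢˢᵃᵗ = 199.07 kPa
Interpolating between 343.3 K and 345.5 K gives T ≈ 343.9 K.

T = 343.9 K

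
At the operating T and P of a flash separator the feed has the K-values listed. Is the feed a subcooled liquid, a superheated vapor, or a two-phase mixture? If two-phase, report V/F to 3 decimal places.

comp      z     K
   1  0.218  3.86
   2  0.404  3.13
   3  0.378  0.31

two-phase, V/F = 0.741

ΣzᵢKᵢ = 2.223; Σzᵢ/Kᵢ = 1.405.
Both exceed 1, so a two-phase solution exists.
Let ψ = V/F and solve Σ zᵢ(Kᵢ−1)/(1+ψ(Kᵢ−1)) = 0.
Newton–Raphson from ψ = 0.5:
  ψ = 0.500: g = 0.2751, g' = -1.151 → ψ = 0.739
  ψ = 0.739: g = 0.0024, g' = -1.210 → ψ = 0.741
Converged at ψ = 0.741.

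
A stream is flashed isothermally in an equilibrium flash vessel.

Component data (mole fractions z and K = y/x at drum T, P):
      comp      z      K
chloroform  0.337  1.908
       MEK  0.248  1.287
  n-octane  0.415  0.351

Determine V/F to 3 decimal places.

Material balance + equilibrium reduce to Σ zᵢ(Kᵢ−1)/(1+V/F(Kᵢ−1)) = 0.
g(0) = ΣzᵢKᵢ − 1 = 0.108 and g(1) = 1 − Σzᵢ/Kᵢ = -0.552, so a root lies in (0, 1).
Iterate (Newton) starting at V/F = 0.5:
  V/F = 0.500: g = -0.1260, g' = -0.530 → V/F = 0.262
  V/F = 0.262: g = -0.0113, g' = -0.453 → V/F = 0.237
Converged at V/F = 0.237.

V/F = 0.237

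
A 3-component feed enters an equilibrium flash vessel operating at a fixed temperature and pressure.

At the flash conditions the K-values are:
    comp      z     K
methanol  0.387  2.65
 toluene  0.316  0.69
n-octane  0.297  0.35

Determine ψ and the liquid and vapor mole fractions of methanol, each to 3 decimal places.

ψ = 0.418, x_methanol = 0.229, y_methanol = 0.607

Let ψ = V/F and solve Σ zᵢ(Kᵢ−1)/(1+ψ(Kᵢ−1)) = 0.
Feasibility: ΣzᵢKᵢ = 1.348, Σzᵢ/Kᵢ = 1.453 — both > 1, two phases present.
Newton iteration, ψ⁰ = 0.5:
  ψ = 0.500: g = -0.0520, g' = -0.634 → ψ = 0.418
Converged at ψ = 0.418.
Compositions from xᵢ = zᵢ/(1+ψ(Kᵢ−1)), yᵢ = Kᵢxᵢ:
  methanol: x = 0.229, y = 0.607
  toluene: x = 0.363, y = 0.251
  n-octane: x = 0.408, y = 0.143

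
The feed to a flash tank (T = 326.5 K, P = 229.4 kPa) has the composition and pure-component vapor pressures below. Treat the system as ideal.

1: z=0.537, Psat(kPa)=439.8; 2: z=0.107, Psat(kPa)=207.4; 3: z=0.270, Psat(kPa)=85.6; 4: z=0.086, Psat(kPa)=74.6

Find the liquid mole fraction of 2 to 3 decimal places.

Raoult's law: Kᵢ = Pᵢˢᵃᵗ/P = Pᵢˢᵃᵗ/229.4.
  K_1 = 439.8/229.4 = 1.91718, K_2 = 207.4/229.4 = 0.90410, K_3 = 85.6/229.4 = 0.37315, K_4 = 74.6/229.4 = 0.32520
Let ψ = V/F and solve Σ zᵢ(Kᵢ−1)/(1+ψ(Kᵢ−1)) = 0.
g(0) = ΣzᵢKᵢ − 1 = 0.255 and g(1) = 1 − Σzᵢ/Kᵢ = -0.386, so a root lies in (0, 1).
Newton–Raphson from ψ = 0.5:
  ψ = 0.500: g = -0.0072, g' = -0.528 → ψ = 0.486
Converged at ψ = 0.486.
Compositions from xᵢ = zᵢ/(1+ψ(Kᵢ−1)), yᵢ = Kᵢxᵢ:
  1: x = 0.371, y = 0.712
  2: x = 0.112, y = 0.101
  3: x = 0.388, y = 0.145
  4: x = 0.128, y = 0.042

x_2 = 0.112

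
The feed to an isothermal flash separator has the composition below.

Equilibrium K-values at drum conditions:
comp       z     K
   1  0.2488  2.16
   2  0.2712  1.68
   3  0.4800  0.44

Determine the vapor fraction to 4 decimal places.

ψ = 0.3912

Let ψ = V/F and solve Σ zᵢ(Kᵢ−1)/(1+ψ(Kᵢ−1)) = 0.
g(0) = ΣzᵢKᵢ − 1 = 0.2042 and g(1) = 1 − Σzᵢ/Kᵢ = -0.3675, so a root lies in (0, 1).
Newton–Raphson from ψ = 0.54:
  ψ = 0.5400: g = -0.07298, g' = -0.5030 → ψ = 0.3949
  ψ = 0.3949: g = -0.00181, g' = -0.4835 → ψ = 0.3912
Converged at ψ = 0.3912.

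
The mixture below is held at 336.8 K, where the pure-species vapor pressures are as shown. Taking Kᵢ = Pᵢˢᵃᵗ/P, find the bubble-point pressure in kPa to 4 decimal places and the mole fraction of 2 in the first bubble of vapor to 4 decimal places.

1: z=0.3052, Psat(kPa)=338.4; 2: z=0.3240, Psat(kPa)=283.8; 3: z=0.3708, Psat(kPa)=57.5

At the bubble point ψ → 0, so ΣzᵢKᵢ = 1 with Kᵢ = Pᵢˢᵃᵗ/P ⇒ P = ΣzᵢPᵢˢᵃᵗ.
P = 0.3052·338.4 + 0.3240·283.8 + 0.3708·57.5 = 216.5519 kPa
yᵢ = zᵢPᵢˢᵃᵗ/P ⇒ y_2 = 0.3240·283.8/216.5519 = 0.4246

Pbub = 216.5519 kPa, y_2 = 0.4246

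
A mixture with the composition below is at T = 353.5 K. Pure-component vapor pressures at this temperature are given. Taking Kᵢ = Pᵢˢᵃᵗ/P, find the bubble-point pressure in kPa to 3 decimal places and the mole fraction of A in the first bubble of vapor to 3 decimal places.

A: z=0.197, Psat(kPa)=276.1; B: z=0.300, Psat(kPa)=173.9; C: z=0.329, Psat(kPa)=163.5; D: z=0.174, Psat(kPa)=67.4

At the bubble point ψ → 0, so ΣzᵢKᵢ = 1 with Kᵢ = Pᵢˢᵃᵗ/P ⇒ P = ΣzᵢPᵢˢᵃᵗ.
P = 0.197·276.1 + 0.300·173.9 + 0.329·163.5 + 0.174·67.4 = 172.081 kPa
yᵢ = zᵢPᵢˢᵃᵗ/P ⇒ y_A = 0.197·276.1/172.081 = 0.316

Pbub = 172.081 kPa, y_A = 0.316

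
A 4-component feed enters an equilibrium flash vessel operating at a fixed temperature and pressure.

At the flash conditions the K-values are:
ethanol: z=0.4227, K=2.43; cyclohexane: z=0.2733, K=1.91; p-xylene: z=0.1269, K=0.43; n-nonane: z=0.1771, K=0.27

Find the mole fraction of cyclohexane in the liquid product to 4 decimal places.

Newton–Raphson from ψ = 0.44:
  ψ = 0.4400: g = 0.26161, g' = -0.7193 → ψ = 0.8037
  ψ = 0.8037: g = -0.02139, g' = -0.9555 → ψ = 0.7813
  ψ = 0.7813: g = -0.00046, g' = -0.9154 → ψ = 0.7808
Converged at ψ = 0.7808.
Compositions from xᵢ = zᵢ/(1+ψ(Kᵢ−1)), yᵢ = Kᵢxᵢ:
  ethanol: x = 0.1997, y = 0.4853
  cyclohexane: x = 0.1598, y = 0.3052
  p-xylene: x = 0.2287, y = 0.0983
  n-nonane: x = 0.4118, y = 0.1112

x_cyclohexane = 0.1598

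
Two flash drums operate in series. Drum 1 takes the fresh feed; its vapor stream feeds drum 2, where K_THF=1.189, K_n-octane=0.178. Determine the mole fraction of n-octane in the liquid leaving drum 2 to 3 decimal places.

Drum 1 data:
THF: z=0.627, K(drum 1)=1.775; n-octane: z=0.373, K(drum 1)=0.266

Drum 1:
Rachford–Rice: g(ψ₁) = Σ zᵢ(Kᵢ−1)/(1+ψ₁(Kᵢ−1)) = 0.
Check two-phase: ΣzᵢKᵢ = 1.212 > 1 and Σzᵢ/Kᵢ = 1.755 > 1, so g(0) = 0.212 > 0 and g(1) = -0.755 < 0.
Newton–Raphson from ψ₁ = 0.49:
  ψ₁ = 0.490: g = -0.0754, g' = -0.688 → ψ₁ = 0.380
  ψ₁ = 0.380: g = -0.0046, g' = -0.611 → ψ₁ = 0.373
Converged at ψ₁ = 0.373.
Drum-1 compositions:
  THF: x = 0.486, y = 0.863
  n-octane: x = 0.514, y = 0.137
Drum-2 feed = drum-1 vapor: z₂ = (0.8634, 0.1366).
Drum 2:
Rachford–Rice: g(ψ₂) = Σ zᵢ(Kᵢ−1)/(1+ψ₂(Kᵢ−1)) = 0.
g(0) = ΣzᵢKᵢ − 1 = 0.051 and g(1) = 1 − Σzᵢ/Kᵢ = -0.494, so a root lies in (0, 1).
Binary case is linear: z₁(K₁−1)(1+ψ₂(K₂−1)) + z₂(K₂−1)(1+ψ₂(K₁−1)) = 0
⇒ ψ₂ = [z₁(K₁−1)+z₂(K₂−1)] / [−(K₁−1)(K₂−1)] = 0.0509/0.1554 = 0.328
  THF: x = 0.813, y = 0.967
  n-octane: x = 0.187, y = 0.033

x_n-octane (drum 2) = 0.187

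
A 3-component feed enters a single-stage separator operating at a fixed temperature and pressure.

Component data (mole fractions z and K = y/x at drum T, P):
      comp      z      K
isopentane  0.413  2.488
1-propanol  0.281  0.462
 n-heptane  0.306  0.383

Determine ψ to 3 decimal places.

Rachford–Rice: g(ψ) = Σ zᵢ(Kᵢ−1)/(1+ψ(Kᵢ−1)) = 0.
Check two-phase: ΣzᵢKᵢ = 1.275 > 1 and Σzᵢ/Kᵢ = 1.573 > 1, so g(0) = 0.275 > 0 and g(1) = -0.573 < 0.
Newton iteration, ψ⁰ = 0.5:
  ψ = 0.500: g = -0.1275, g' = -0.696 → ψ = 0.317
  ψ = 0.317: g = 0.0006, g' = -0.720 → ψ = 0.318
Converged at ψ = 0.318.

ψ = 0.318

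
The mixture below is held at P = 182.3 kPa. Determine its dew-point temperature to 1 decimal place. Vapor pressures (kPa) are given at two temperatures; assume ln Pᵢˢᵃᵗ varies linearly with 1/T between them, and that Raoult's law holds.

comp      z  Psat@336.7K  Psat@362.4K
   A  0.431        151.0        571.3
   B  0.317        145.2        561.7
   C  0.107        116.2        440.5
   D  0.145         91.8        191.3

Dew-point temperature: Σzᵢ·P/Pᵢˢᵃᵗ(T) = 1. Interpolate ln Pᵢˢᵃᵗ = aᵢ + bᵢ/T.
  T = 336.7 K: ΣzᵢP/Pᵢˢᵃᵗ = 1.3741
  T = 362.4 K: ΣzᵢP/Pᵢˢᵃᵗ = 0.4229
  T = 349.5 K: ΣzᵢP/Pᵢˢᵃᵗ = 0.7411
  T = 343.1 K: ΣzᵢP/Pᵢˢᵃᵗ = 1.0011
  T = 346.3 K: ΣzᵢP/Pᵢˢᵃᵗ = 0.8597
  T = 344.7 K: ΣzᵢP/Pᵢˢᵃᵗ = 0.9272
Interpolating between 343.1 K and 344.7 K gives T ≈ 343.1 K.

T = 343.1 K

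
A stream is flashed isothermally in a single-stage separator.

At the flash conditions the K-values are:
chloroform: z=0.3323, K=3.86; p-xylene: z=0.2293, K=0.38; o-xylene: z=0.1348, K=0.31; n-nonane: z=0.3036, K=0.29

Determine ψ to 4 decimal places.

ψ = 0.2584

Rachford–Rice: g(ψ) = Σ zᵢ(Kᵢ−1)/(1+ψ(Kᵢ−1)) = 0.
g(0) = ΣzᵢKᵢ − 1 = 0.4996 and g(1) = 1 − Σzᵢ/Kᵢ = -1.1712, so a root lies in (0, 1).
Newton iteration, ψ⁰ = 0.5:
  ψ = 0.5000: g = -0.29113, g' = -1.1629 → ψ = 0.2497
  ψ = 0.2497: g = 0.01192, g' = -1.3684 → ψ = 0.2584
Converged at ψ = 0.2584.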